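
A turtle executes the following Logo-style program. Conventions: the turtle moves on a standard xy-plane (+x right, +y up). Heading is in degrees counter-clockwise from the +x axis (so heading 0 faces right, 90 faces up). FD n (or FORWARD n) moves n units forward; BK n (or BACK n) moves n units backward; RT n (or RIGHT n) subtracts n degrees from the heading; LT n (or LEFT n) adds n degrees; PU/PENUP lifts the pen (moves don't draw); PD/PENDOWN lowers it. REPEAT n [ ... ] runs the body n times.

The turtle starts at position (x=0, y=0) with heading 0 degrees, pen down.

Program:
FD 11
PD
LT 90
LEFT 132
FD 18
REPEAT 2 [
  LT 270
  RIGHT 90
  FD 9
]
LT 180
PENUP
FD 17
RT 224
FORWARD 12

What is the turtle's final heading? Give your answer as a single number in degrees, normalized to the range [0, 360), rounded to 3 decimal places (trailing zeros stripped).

Executing turtle program step by step:
Start: pos=(0,0), heading=0, pen down
FD 11: (0,0) -> (11,0) [heading=0, draw]
PD: pen down
LT 90: heading 0 -> 90
LT 132: heading 90 -> 222
FD 18: (11,0) -> (-2.377,-12.044) [heading=222, draw]
REPEAT 2 [
  -- iteration 1/2 --
  LT 270: heading 222 -> 132
  RT 90: heading 132 -> 42
  FD 9: (-2.377,-12.044) -> (4.312,-6.022) [heading=42, draw]
  -- iteration 2/2 --
  LT 270: heading 42 -> 312
  RT 90: heading 312 -> 222
  FD 9: (4.312,-6.022) -> (-2.377,-12.044) [heading=222, draw]
]
LT 180: heading 222 -> 42
PU: pen up
FD 17: (-2.377,-12.044) -> (10.257,-0.669) [heading=42, move]
RT 224: heading 42 -> 178
FD 12: (10.257,-0.669) -> (-1.736,-0.25) [heading=178, move]
Final: pos=(-1.736,-0.25), heading=178, 4 segment(s) drawn

Answer: 178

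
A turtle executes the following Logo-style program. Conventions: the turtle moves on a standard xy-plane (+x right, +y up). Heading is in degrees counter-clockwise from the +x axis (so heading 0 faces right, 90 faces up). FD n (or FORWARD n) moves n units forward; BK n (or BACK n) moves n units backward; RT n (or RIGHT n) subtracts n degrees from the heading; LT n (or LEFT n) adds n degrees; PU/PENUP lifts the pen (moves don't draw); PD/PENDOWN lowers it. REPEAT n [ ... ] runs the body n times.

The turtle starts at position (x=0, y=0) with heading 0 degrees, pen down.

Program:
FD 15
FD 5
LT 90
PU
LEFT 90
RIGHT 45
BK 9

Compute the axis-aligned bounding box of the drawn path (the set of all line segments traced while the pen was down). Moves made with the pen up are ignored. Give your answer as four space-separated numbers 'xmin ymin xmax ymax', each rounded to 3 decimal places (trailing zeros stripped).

Answer: 0 0 20 0

Derivation:
Executing turtle program step by step:
Start: pos=(0,0), heading=0, pen down
FD 15: (0,0) -> (15,0) [heading=0, draw]
FD 5: (15,0) -> (20,0) [heading=0, draw]
LT 90: heading 0 -> 90
PU: pen up
LT 90: heading 90 -> 180
RT 45: heading 180 -> 135
BK 9: (20,0) -> (26.364,-6.364) [heading=135, move]
Final: pos=(26.364,-6.364), heading=135, 2 segment(s) drawn

Segment endpoints: x in {0, 15, 20}, y in {0}
xmin=0, ymin=0, xmax=20, ymax=0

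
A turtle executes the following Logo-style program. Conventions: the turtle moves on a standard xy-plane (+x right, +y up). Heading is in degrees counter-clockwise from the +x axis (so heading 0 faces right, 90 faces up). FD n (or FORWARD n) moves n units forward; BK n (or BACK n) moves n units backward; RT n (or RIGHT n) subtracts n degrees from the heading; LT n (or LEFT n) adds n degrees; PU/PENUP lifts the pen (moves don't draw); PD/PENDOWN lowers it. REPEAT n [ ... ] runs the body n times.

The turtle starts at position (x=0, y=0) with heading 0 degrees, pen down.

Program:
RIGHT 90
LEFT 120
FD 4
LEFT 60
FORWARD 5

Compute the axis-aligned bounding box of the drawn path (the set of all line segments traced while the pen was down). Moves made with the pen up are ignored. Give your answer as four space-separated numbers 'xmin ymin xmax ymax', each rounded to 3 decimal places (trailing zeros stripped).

Executing turtle program step by step:
Start: pos=(0,0), heading=0, pen down
RT 90: heading 0 -> 270
LT 120: heading 270 -> 30
FD 4: (0,0) -> (3.464,2) [heading=30, draw]
LT 60: heading 30 -> 90
FD 5: (3.464,2) -> (3.464,7) [heading=90, draw]
Final: pos=(3.464,7), heading=90, 2 segment(s) drawn

Segment endpoints: x in {0, 3.464, 3.464}, y in {0, 2, 7}
xmin=0, ymin=0, xmax=3.464, ymax=7

Answer: 0 0 3.464 7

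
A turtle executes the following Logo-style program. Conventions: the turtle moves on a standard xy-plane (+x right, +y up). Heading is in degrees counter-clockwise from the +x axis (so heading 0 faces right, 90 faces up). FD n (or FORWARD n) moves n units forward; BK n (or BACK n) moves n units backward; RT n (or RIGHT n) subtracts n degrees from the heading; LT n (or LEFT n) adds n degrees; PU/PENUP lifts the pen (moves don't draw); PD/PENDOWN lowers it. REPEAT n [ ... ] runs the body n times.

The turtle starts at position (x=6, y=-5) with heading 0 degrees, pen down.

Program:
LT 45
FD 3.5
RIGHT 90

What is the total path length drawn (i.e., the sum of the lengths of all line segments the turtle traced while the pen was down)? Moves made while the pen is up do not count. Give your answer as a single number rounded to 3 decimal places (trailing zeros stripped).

Executing turtle program step by step:
Start: pos=(6,-5), heading=0, pen down
LT 45: heading 0 -> 45
FD 3.5: (6,-5) -> (8.475,-2.525) [heading=45, draw]
RT 90: heading 45 -> 315
Final: pos=(8.475,-2.525), heading=315, 1 segment(s) drawn

Segment lengths:
  seg 1: (6,-5) -> (8.475,-2.525), length = 3.5
Total = 3.5

Answer: 3.5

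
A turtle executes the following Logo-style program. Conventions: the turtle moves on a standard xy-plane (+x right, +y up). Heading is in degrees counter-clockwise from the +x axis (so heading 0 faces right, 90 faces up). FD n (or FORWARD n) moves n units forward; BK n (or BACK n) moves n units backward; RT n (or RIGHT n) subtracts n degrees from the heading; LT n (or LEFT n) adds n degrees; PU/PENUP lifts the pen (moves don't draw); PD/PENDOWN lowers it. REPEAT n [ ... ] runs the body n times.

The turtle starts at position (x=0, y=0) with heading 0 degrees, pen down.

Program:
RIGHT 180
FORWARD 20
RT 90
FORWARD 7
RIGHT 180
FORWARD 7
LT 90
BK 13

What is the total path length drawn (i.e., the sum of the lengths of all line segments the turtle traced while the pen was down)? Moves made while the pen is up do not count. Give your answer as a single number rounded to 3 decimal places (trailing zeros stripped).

Executing turtle program step by step:
Start: pos=(0,0), heading=0, pen down
RT 180: heading 0 -> 180
FD 20: (0,0) -> (-20,0) [heading=180, draw]
RT 90: heading 180 -> 90
FD 7: (-20,0) -> (-20,7) [heading=90, draw]
RT 180: heading 90 -> 270
FD 7: (-20,7) -> (-20,0) [heading=270, draw]
LT 90: heading 270 -> 0
BK 13: (-20,0) -> (-33,0) [heading=0, draw]
Final: pos=(-33,0), heading=0, 4 segment(s) drawn

Segment lengths:
  seg 1: (0,0) -> (-20,0), length = 20
  seg 2: (-20,0) -> (-20,7), length = 7
  seg 3: (-20,7) -> (-20,0), length = 7
  seg 4: (-20,0) -> (-33,0), length = 13
Total = 47

Answer: 47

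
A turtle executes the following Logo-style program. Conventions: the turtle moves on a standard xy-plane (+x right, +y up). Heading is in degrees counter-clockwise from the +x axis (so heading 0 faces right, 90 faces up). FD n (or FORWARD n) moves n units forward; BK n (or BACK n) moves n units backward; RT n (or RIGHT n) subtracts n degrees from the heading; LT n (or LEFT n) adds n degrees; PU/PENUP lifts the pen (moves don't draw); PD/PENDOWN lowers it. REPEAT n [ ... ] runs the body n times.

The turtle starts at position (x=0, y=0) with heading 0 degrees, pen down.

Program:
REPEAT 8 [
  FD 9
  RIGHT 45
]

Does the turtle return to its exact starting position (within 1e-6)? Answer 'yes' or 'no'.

Answer: yes

Derivation:
Executing turtle program step by step:
Start: pos=(0,0), heading=0, pen down
REPEAT 8 [
  -- iteration 1/8 --
  FD 9: (0,0) -> (9,0) [heading=0, draw]
  RT 45: heading 0 -> 315
  -- iteration 2/8 --
  FD 9: (9,0) -> (15.364,-6.364) [heading=315, draw]
  RT 45: heading 315 -> 270
  -- iteration 3/8 --
  FD 9: (15.364,-6.364) -> (15.364,-15.364) [heading=270, draw]
  RT 45: heading 270 -> 225
  -- iteration 4/8 --
  FD 9: (15.364,-15.364) -> (9,-21.728) [heading=225, draw]
  RT 45: heading 225 -> 180
  -- iteration 5/8 --
  FD 9: (9,-21.728) -> (0,-21.728) [heading=180, draw]
  RT 45: heading 180 -> 135
  -- iteration 6/8 --
  FD 9: (0,-21.728) -> (-6.364,-15.364) [heading=135, draw]
  RT 45: heading 135 -> 90
  -- iteration 7/8 --
  FD 9: (-6.364,-15.364) -> (-6.364,-6.364) [heading=90, draw]
  RT 45: heading 90 -> 45
  -- iteration 8/8 --
  FD 9: (-6.364,-6.364) -> (0,0) [heading=45, draw]
  RT 45: heading 45 -> 0
]
Final: pos=(0,0), heading=0, 8 segment(s) drawn

Start position: (0, 0)
Final position: (0, 0)
Distance = 0; < 1e-6 -> CLOSED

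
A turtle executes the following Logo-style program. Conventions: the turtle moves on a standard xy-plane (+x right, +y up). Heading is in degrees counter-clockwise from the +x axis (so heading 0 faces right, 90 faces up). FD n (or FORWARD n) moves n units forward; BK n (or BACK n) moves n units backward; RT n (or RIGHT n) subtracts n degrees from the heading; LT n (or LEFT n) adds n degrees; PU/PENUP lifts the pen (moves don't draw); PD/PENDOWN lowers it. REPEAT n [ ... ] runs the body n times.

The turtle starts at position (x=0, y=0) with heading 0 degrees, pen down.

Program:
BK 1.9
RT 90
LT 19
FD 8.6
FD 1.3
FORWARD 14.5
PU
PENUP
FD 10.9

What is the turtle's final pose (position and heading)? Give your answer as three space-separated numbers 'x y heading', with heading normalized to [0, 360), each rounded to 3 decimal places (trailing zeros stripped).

Answer: 9.593 -33.377 289

Derivation:
Executing turtle program step by step:
Start: pos=(0,0), heading=0, pen down
BK 1.9: (0,0) -> (-1.9,0) [heading=0, draw]
RT 90: heading 0 -> 270
LT 19: heading 270 -> 289
FD 8.6: (-1.9,0) -> (0.9,-8.131) [heading=289, draw]
FD 1.3: (0.9,-8.131) -> (1.323,-9.361) [heading=289, draw]
FD 14.5: (1.323,-9.361) -> (6.044,-23.071) [heading=289, draw]
PU: pen up
PU: pen up
FD 10.9: (6.044,-23.071) -> (9.593,-33.377) [heading=289, move]
Final: pos=(9.593,-33.377), heading=289, 4 segment(s) drawn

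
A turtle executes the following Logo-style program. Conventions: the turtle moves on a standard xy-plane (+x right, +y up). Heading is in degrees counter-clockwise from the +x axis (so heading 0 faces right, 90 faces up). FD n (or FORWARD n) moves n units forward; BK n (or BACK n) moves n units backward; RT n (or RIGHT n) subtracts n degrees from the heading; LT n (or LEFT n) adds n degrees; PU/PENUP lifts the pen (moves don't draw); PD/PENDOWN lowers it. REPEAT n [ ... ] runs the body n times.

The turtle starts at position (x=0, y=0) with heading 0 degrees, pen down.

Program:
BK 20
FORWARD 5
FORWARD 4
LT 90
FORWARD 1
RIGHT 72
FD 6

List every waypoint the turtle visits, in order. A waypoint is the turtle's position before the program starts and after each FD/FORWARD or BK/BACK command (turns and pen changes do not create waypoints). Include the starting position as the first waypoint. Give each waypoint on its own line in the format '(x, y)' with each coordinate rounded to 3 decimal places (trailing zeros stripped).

Answer: (0, 0)
(-20, 0)
(-15, 0)
(-11, 0)
(-11, 1)
(-5.294, 2.854)

Derivation:
Executing turtle program step by step:
Start: pos=(0,0), heading=0, pen down
BK 20: (0,0) -> (-20,0) [heading=0, draw]
FD 5: (-20,0) -> (-15,0) [heading=0, draw]
FD 4: (-15,0) -> (-11,0) [heading=0, draw]
LT 90: heading 0 -> 90
FD 1: (-11,0) -> (-11,1) [heading=90, draw]
RT 72: heading 90 -> 18
FD 6: (-11,1) -> (-5.294,2.854) [heading=18, draw]
Final: pos=(-5.294,2.854), heading=18, 5 segment(s) drawn
Waypoints (6 total):
(0, 0)
(-20, 0)
(-15, 0)
(-11, 0)
(-11, 1)
(-5.294, 2.854)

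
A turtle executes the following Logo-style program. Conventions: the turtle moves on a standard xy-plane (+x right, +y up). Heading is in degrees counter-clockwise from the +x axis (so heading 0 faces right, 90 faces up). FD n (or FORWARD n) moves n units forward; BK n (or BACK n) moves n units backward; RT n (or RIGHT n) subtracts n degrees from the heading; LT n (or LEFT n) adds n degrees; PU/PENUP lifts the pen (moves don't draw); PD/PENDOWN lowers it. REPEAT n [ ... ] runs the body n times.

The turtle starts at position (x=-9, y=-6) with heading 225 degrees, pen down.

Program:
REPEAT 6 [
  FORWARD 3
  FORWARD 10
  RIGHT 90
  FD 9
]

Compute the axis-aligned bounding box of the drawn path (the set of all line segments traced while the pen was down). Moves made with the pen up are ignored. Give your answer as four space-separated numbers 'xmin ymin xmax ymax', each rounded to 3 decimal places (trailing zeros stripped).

Executing turtle program step by step:
Start: pos=(-9,-6), heading=225, pen down
REPEAT 6 [
  -- iteration 1/6 --
  FD 3: (-9,-6) -> (-11.121,-8.121) [heading=225, draw]
  FD 10: (-11.121,-8.121) -> (-18.192,-15.192) [heading=225, draw]
  RT 90: heading 225 -> 135
  FD 9: (-18.192,-15.192) -> (-24.556,-8.828) [heading=135, draw]
  -- iteration 2/6 --
  FD 3: (-24.556,-8.828) -> (-26.678,-6.707) [heading=135, draw]
  FD 10: (-26.678,-6.707) -> (-33.749,0.364) [heading=135, draw]
  RT 90: heading 135 -> 45
  FD 9: (-33.749,0.364) -> (-27.385,6.728) [heading=45, draw]
  -- iteration 3/6 --
  FD 3: (-27.385,6.728) -> (-25.263,8.849) [heading=45, draw]
  FD 10: (-25.263,8.849) -> (-18.192,15.92) [heading=45, draw]
  RT 90: heading 45 -> 315
  FD 9: (-18.192,15.92) -> (-11.828,9.556) [heading=315, draw]
  -- iteration 4/6 --
  FD 3: (-11.828,9.556) -> (-9.707,7.435) [heading=315, draw]
  FD 10: (-9.707,7.435) -> (-2.636,0.364) [heading=315, draw]
  RT 90: heading 315 -> 225
  FD 9: (-2.636,0.364) -> (-9,-6) [heading=225, draw]
  -- iteration 5/6 --
  FD 3: (-9,-6) -> (-11.121,-8.121) [heading=225, draw]
  FD 10: (-11.121,-8.121) -> (-18.192,-15.192) [heading=225, draw]
  RT 90: heading 225 -> 135
  FD 9: (-18.192,-15.192) -> (-24.556,-8.828) [heading=135, draw]
  -- iteration 6/6 --
  FD 3: (-24.556,-8.828) -> (-26.678,-6.707) [heading=135, draw]
  FD 10: (-26.678,-6.707) -> (-33.749,0.364) [heading=135, draw]
  RT 90: heading 135 -> 45
  FD 9: (-33.749,0.364) -> (-27.385,6.728) [heading=45, draw]
]
Final: pos=(-27.385,6.728), heading=45, 18 segment(s) drawn

Segment endpoints: x in {-33.749, -27.385, -27.385, -26.678, -26.678, -25.263, -24.556, -24.556, -18.192, -18.192, -18.192, -11.828, -11.121, -11.121, -9.707, -9, -9, -2.636}, y in {-15.192, -15.192, -8.828, -8.828, -8.121, -8.121, -6.707, -6.707, -6, -6, 0.364, 0.364, 6.728, 6.728, 7.435, 8.849, 9.556, 15.92}
xmin=-33.749, ymin=-15.192, xmax=-2.636, ymax=15.92

Answer: -33.749 -15.192 -2.636 15.92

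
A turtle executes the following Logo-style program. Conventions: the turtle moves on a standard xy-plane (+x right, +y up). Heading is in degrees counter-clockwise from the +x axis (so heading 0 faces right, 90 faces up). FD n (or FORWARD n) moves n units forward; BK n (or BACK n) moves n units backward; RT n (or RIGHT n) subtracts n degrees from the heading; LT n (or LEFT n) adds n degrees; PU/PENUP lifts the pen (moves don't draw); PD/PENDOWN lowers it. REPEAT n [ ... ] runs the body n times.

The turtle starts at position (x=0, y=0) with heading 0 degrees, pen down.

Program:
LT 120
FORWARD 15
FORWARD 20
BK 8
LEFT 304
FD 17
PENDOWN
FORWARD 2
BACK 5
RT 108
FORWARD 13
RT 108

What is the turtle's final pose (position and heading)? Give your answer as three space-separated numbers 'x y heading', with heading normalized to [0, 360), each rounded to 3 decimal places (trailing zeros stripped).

Answer: 1.989 26.935 208

Derivation:
Executing turtle program step by step:
Start: pos=(0,0), heading=0, pen down
LT 120: heading 0 -> 120
FD 15: (0,0) -> (-7.5,12.99) [heading=120, draw]
FD 20: (-7.5,12.99) -> (-17.5,30.311) [heading=120, draw]
BK 8: (-17.5,30.311) -> (-13.5,23.383) [heading=120, draw]
LT 304: heading 120 -> 64
FD 17: (-13.5,23.383) -> (-6.048,38.662) [heading=64, draw]
PD: pen down
FD 2: (-6.048,38.662) -> (-5.171,40.46) [heading=64, draw]
BK 5: (-5.171,40.46) -> (-7.363,35.966) [heading=64, draw]
RT 108: heading 64 -> 316
FD 13: (-7.363,35.966) -> (1.989,26.935) [heading=316, draw]
RT 108: heading 316 -> 208
Final: pos=(1.989,26.935), heading=208, 7 segment(s) drawn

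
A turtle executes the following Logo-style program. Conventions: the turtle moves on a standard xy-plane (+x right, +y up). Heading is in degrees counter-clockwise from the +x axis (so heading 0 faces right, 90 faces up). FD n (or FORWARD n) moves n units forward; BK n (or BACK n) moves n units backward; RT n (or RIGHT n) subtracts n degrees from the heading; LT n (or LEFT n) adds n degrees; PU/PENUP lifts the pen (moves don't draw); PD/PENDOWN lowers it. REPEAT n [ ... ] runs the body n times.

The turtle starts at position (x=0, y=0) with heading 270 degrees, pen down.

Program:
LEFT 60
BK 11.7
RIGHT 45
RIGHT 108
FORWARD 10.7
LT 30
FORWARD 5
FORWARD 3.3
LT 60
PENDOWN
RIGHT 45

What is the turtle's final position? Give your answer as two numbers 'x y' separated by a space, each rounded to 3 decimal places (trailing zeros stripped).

Answer: -28.213 2.642

Derivation:
Executing turtle program step by step:
Start: pos=(0,0), heading=270, pen down
LT 60: heading 270 -> 330
BK 11.7: (0,0) -> (-10.132,5.85) [heading=330, draw]
RT 45: heading 330 -> 285
RT 108: heading 285 -> 177
FD 10.7: (-10.132,5.85) -> (-20.818,6.41) [heading=177, draw]
LT 30: heading 177 -> 207
FD 5: (-20.818,6.41) -> (-25.273,4.14) [heading=207, draw]
FD 3.3: (-25.273,4.14) -> (-28.213,2.642) [heading=207, draw]
LT 60: heading 207 -> 267
PD: pen down
RT 45: heading 267 -> 222
Final: pos=(-28.213,2.642), heading=222, 4 segment(s) drawn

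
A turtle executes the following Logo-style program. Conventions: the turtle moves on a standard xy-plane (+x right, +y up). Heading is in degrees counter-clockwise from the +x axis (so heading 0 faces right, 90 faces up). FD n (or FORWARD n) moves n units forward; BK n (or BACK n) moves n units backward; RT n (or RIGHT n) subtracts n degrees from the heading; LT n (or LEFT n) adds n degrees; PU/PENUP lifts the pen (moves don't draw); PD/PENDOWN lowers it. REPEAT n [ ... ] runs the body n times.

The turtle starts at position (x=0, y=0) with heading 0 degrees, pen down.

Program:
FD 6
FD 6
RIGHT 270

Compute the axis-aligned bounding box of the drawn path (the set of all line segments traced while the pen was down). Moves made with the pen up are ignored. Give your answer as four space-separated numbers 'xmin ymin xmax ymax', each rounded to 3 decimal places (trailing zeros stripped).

Answer: 0 0 12 0

Derivation:
Executing turtle program step by step:
Start: pos=(0,0), heading=0, pen down
FD 6: (0,0) -> (6,0) [heading=0, draw]
FD 6: (6,0) -> (12,0) [heading=0, draw]
RT 270: heading 0 -> 90
Final: pos=(12,0), heading=90, 2 segment(s) drawn

Segment endpoints: x in {0, 6, 12}, y in {0}
xmin=0, ymin=0, xmax=12, ymax=0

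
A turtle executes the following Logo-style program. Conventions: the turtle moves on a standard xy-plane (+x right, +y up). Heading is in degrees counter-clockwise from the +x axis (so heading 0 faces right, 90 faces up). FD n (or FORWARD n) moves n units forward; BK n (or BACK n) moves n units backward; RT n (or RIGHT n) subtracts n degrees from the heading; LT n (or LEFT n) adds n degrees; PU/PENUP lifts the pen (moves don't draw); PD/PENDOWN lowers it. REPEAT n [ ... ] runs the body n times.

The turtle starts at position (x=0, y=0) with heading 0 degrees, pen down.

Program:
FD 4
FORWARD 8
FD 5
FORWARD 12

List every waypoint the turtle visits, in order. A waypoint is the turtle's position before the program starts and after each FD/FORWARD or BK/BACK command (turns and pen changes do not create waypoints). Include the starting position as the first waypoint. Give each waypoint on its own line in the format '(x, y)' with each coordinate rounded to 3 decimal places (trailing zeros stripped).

Executing turtle program step by step:
Start: pos=(0,0), heading=0, pen down
FD 4: (0,0) -> (4,0) [heading=0, draw]
FD 8: (4,0) -> (12,0) [heading=0, draw]
FD 5: (12,0) -> (17,0) [heading=0, draw]
FD 12: (17,0) -> (29,0) [heading=0, draw]
Final: pos=(29,0), heading=0, 4 segment(s) drawn
Waypoints (5 total):
(0, 0)
(4, 0)
(12, 0)
(17, 0)
(29, 0)

Answer: (0, 0)
(4, 0)
(12, 0)
(17, 0)
(29, 0)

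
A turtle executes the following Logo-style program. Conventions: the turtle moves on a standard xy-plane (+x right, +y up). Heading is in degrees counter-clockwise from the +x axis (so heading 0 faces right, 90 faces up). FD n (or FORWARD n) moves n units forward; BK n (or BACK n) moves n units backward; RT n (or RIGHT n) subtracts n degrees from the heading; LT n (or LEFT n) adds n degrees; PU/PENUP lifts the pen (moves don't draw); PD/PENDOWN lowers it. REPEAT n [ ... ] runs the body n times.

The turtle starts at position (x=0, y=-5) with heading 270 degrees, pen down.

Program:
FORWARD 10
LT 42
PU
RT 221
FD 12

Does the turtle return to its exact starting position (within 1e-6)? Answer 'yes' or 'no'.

Answer: no

Derivation:
Executing turtle program step by step:
Start: pos=(0,-5), heading=270, pen down
FD 10: (0,-5) -> (0,-15) [heading=270, draw]
LT 42: heading 270 -> 312
PU: pen up
RT 221: heading 312 -> 91
FD 12: (0,-15) -> (-0.209,-3.002) [heading=91, move]
Final: pos=(-0.209,-3.002), heading=91, 1 segment(s) drawn

Start position: (0, -5)
Final position: (-0.209, -3.002)
Distance = 2.009; >= 1e-6 -> NOT closed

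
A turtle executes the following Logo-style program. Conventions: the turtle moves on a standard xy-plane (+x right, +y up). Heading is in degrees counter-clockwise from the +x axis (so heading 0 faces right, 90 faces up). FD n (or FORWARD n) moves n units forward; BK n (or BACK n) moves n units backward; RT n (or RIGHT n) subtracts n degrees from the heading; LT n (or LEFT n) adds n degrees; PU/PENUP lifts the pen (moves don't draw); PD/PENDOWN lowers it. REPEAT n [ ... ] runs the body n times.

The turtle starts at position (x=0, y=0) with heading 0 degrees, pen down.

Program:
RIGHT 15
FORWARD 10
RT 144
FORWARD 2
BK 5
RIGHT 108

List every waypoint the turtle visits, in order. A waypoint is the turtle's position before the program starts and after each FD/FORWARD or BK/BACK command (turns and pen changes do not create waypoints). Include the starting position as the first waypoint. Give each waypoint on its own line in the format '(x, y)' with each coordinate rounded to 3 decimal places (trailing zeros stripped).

Answer: (0, 0)
(9.659, -2.588)
(7.792, -3.305)
(12.46, -1.513)

Derivation:
Executing turtle program step by step:
Start: pos=(0,0), heading=0, pen down
RT 15: heading 0 -> 345
FD 10: (0,0) -> (9.659,-2.588) [heading=345, draw]
RT 144: heading 345 -> 201
FD 2: (9.659,-2.588) -> (7.792,-3.305) [heading=201, draw]
BK 5: (7.792,-3.305) -> (12.46,-1.513) [heading=201, draw]
RT 108: heading 201 -> 93
Final: pos=(12.46,-1.513), heading=93, 3 segment(s) drawn
Waypoints (4 total):
(0, 0)
(9.659, -2.588)
(7.792, -3.305)
(12.46, -1.513)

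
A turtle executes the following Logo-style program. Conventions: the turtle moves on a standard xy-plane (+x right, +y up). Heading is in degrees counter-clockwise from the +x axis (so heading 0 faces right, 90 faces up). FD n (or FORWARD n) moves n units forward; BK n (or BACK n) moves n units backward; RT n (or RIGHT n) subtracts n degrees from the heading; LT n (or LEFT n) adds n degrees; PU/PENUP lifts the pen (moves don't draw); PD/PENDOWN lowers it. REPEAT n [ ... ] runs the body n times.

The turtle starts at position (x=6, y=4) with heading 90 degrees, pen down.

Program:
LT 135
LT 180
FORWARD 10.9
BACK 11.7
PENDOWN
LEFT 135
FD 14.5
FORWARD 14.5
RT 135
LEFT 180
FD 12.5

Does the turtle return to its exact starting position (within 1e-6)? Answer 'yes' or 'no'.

Executing turtle program step by step:
Start: pos=(6,4), heading=90, pen down
LT 135: heading 90 -> 225
LT 180: heading 225 -> 45
FD 10.9: (6,4) -> (13.707,11.707) [heading=45, draw]
BK 11.7: (13.707,11.707) -> (5.434,3.434) [heading=45, draw]
PD: pen down
LT 135: heading 45 -> 180
FD 14.5: (5.434,3.434) -> (-9.066,3.434) [heading=180, draw]
FD 14.5: (-9.066,3.434) -> (-23.566,3.434) [heading=180, draw]
RT 135: heading 180 -> 45
LT 180: heading 45 -> 225
FD 12.5: (-23.566,3.434) -> (-32.405,-5.405) [heading=225, draw]
Final: pos=(-32.405,-5.405), heading=225, 5 segment(s) drawn

Start position: (6, 4)
Final position: (-32.405, -5.405)
Distance = 39.539; >= 1e-6 -> NOT closed

Answer: no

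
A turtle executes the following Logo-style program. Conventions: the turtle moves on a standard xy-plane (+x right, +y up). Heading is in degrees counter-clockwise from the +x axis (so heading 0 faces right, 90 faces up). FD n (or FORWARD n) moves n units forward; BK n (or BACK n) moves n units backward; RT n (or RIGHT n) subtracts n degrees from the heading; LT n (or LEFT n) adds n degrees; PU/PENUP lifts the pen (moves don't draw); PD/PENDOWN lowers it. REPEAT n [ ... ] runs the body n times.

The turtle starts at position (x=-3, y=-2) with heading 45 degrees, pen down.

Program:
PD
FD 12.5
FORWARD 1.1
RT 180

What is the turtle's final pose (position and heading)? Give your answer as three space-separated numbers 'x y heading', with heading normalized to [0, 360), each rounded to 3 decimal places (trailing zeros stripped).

Answer: 6.617 7.617 225

Derivation:
Executing turtle program step by step:
Start: pos=(-3,-2), heading=45, pen down
PD: pen down
FD 12.5: (-3,-2) -> (5.839,6.839) [heading=45, draw]
FD 1.1: (5.839,6.839) -> (6.617,7.617) [heading=45, draw]
RT 180: heading 45 -> 225
Final: pos=(6.617,7.617), heading=225, 2 segment(s) drawn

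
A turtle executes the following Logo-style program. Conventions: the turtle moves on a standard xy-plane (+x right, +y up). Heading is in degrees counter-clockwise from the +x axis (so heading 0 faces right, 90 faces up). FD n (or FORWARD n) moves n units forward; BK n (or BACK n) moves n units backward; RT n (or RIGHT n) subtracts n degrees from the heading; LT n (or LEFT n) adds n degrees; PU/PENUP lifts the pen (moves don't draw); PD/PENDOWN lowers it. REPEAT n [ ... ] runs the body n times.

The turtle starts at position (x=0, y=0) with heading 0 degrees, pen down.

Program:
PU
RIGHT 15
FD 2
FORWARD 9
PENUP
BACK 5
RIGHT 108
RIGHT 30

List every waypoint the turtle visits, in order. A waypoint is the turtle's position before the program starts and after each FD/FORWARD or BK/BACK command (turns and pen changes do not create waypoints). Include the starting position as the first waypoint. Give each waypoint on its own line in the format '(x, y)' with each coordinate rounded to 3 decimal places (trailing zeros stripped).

Executing turtle program step by step:
Start: pos=(0,0), heading=0, pen down
PU: pen up
RT 15: heading 0 -> 345
FD 2: (0,0) -> (1.932,-0.518) [heading=345, move]
FD 9: (1.932,-0.518) -> (10.625,-2.847) [heading=345, move]
PU: pen up
BK 5: (10.625,-2.847) -> (5.796,-1.553) [heading=345, move]
RT 108: heading 345 -> 237
RT 30: heading 237 -> 207
Final: pos=(5.796,-1.553), heading=207, 0 segment(s) drawn
Waypoints (4 total):
(0, 0)
(1.932, -0.518)
(10.625, -2.847)
(5.796, -1.553)

Answer: (0, 0)
(1.932, -0.518)
(10.625, -2.847)
(5.796, -1.553)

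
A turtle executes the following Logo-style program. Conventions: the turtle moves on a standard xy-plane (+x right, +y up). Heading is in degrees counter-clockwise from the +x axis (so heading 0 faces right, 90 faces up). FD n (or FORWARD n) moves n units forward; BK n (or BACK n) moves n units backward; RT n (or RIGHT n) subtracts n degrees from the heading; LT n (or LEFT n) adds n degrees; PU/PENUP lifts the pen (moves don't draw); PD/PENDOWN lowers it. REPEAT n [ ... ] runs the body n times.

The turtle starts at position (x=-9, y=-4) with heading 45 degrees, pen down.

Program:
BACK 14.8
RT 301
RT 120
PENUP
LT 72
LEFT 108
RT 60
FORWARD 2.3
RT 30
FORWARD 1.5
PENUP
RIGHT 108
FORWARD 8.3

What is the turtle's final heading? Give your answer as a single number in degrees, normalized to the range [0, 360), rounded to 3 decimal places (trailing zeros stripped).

Answer: 326

Derivation:
Executing turtle program step by step:
Start: pos=(-9,-4), heading=45, pen down
BK 14.8: (-9,-4) -> (-19.465,-14.465) [heading=45, draw]
RT 301: heading 45 -> 104
RT 120: heading 104 -> 344
PU: pen up
LT 72: heading 344 -> 56
LT 108: heading 56 -> 164
RT 60: heading 164 -> 104
FD 2.3: (-19.465,-14.465) -> (-20.022,-12.234) [heading=104, move]
RT 30: heading 104 -> 74
FD 1.5: (-20.022,-12.234) -> (-19.608,-10.792) [heading=74, move]
PU: pen up
RT 108: heading 74 -> 326
FD 8.3: (-19.608,-10.792) -> (-12.727,-15.433) [heading=326, move]
Final: pos=(-12.727,-15.433), heading=326, 1 segment(s) drawn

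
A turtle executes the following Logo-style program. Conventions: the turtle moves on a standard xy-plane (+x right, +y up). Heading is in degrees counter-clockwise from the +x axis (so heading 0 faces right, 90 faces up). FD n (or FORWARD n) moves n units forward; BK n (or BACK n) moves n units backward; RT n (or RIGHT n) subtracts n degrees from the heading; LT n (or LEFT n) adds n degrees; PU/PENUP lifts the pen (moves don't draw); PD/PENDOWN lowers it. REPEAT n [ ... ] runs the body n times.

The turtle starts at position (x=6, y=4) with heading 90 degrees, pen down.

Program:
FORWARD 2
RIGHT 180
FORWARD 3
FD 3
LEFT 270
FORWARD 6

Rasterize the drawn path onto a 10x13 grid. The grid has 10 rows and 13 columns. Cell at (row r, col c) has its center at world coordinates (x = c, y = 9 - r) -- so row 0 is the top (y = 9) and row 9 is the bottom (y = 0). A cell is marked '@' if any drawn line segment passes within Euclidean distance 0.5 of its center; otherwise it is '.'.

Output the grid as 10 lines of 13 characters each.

Answer: .............
.............
.............
......@......
......@......
......@......
......@......
......@......
......@......
@@@@@@@......

Derivation:
Segment 0: (6,4) -> (6,6)
Segment 1: (6,6) -> (6,3)
Segment 2: (6,3) -> (6,0)
Segment 3: (6,0) -> (0,0)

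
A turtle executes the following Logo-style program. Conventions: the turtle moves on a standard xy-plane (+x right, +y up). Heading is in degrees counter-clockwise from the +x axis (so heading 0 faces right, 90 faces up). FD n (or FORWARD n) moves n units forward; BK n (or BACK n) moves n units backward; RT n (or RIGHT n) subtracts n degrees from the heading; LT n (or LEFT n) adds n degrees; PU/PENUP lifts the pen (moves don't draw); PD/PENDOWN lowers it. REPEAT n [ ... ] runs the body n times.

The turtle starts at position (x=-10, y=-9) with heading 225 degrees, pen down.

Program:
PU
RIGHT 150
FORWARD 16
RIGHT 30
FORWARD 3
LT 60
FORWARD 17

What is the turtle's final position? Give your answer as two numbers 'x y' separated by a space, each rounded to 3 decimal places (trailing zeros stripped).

Answer: -8.137 24.997

Derivation:
Executing turtle program step by step:
Start: pos=(-10,-9), heading=225, pen down
PU: pen up
RT 150: heading 225 -> 75
FD 16: (-10,-9) -> (-5.859,6.455) [heading=75, move]
RT 30: heading 75 -> 45
FD 3: (-5.859,6.455) -> (-3.738,8.576) [heading=45, move]
LT 60: heading 45 -> 105
FD 17: (-3.738,8.576) -> (-8.137,24.997) [heading=105, move]
Final: pos=(-8.137,24.997), heading=105, 0 segment(s) drawn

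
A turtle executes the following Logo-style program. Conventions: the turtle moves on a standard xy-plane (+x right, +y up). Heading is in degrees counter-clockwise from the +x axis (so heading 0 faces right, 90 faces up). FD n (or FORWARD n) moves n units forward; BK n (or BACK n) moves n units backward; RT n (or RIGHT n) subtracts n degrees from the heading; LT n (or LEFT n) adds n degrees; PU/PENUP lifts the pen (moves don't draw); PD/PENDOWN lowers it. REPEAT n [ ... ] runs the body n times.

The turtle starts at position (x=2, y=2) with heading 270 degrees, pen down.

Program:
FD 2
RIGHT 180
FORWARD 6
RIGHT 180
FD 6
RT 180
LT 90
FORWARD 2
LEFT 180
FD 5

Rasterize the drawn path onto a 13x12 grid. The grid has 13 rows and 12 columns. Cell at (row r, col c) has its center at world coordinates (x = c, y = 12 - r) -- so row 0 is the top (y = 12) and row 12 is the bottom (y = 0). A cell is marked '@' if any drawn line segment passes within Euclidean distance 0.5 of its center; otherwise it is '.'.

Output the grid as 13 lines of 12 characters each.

Answer: ............
............
............
............
............
............
..@.........
..@.........
..@.........
..@.........
..@.........
..@.........
@@@@@@......

Derivation:
Segment 0: (2,2) -> (2,0)
Segment 1: (2,0) -> (2,6)
Segment 2: (2,6) -> (2,0)
Segment 3: (2,0) -> (0,-0)
Segment 4: (0,-0) -> (5,-0)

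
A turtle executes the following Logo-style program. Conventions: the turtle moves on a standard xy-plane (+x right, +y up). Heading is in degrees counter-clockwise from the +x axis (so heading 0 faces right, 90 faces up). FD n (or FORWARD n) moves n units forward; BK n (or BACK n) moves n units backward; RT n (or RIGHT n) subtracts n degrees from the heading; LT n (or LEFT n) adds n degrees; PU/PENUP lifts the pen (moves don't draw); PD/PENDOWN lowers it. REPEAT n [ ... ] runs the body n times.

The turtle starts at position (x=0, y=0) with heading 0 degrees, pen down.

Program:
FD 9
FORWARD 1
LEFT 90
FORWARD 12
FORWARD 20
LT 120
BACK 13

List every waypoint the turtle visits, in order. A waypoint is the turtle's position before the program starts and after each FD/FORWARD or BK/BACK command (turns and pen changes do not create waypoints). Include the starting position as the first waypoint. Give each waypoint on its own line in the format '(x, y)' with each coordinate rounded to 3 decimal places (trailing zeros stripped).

Executing turtle program step by step:
Start: pos=(0,0), heading=0, pen down
FD 9: (0,0) -> (9,0) [heading=0, draw]
FD 1: (9,0) -> (10,0) [heading=0, draw]
LT 90: heading 0 -> 90
FD 12: (10,0) -> (10,12) [heading=90, draw]
FD 20: (10,12) -> (10,32) [heading=90, draw]
LT 120: heading 90 -> 210
BK 13: (10,32) -> (21.258,38.5) [heading=210, draw]
Final: pos=(21.258,38.5), heading=210, 5 segment(s) drawn
Waypoints (6 total):
(0, 0)
(9, 0)
(10, 0)
(10, 12)
(10, 32)
(21.258, 38.5)

Answer: (0, 0)
(9, 0)
(10, 0)
(10, 12)
(10, 32)
(21.258, 38.5)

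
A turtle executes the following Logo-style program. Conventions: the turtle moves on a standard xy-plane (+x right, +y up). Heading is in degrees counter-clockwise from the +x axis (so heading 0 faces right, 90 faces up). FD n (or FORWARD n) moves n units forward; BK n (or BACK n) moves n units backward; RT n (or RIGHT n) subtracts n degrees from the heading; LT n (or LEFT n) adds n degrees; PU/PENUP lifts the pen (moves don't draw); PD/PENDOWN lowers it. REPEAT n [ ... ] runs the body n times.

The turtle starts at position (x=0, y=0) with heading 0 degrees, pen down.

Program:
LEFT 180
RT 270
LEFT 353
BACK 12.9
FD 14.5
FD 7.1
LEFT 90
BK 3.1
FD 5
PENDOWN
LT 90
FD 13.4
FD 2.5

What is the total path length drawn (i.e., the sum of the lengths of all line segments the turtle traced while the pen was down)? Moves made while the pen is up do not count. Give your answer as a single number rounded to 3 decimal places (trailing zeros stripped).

Executing turtle program step by step:
Start: pos=(0,0), heading=0, pen down
LT 180: heading 0 -> 180
RT 270: heading 180 -> 270
LT 353: heading 270 -> 263
BK 12.9: (0,0) -> (1.572,12.804) [heading=263, draw]
FD 14.5: (1.572,12.804) -> (-0.195,-1.588) [heading=263, draw]
FD 7.1: (-0.195,-1.588) -> (-1.06,-8.635) [heading=263, draw]
LT 90: heading 263 -> 353
BK 3.1: (-1.06,-8.635) -> (-4.137,-8.257) [heading=353, draw]
FD 5: (-4.137,-8.257) -> (0.826,-8.867) [heading=353, draw]
PD: pen down
LT 90: heading 353 -> 83
FD 13.4: (0.826,-8.867) -> (2.459,4.433) [heading=83, draw]
FD 2.5: (2.459,4.433) -> (2.763,6.915) [heading=83, draw]
Final: pos=(2.763,6.915), heading=83, 7 segment(s) drawn

Segment lengths:
  seg 1: (0,0) -> (1.572,12.804), length = 12.9
  seg 2: (1.572,12.804) -> (-0.195,-1.588), length = 14.5
  seg 3: (-0.195,-1.588) -> (-1.06,-8.635), length = 7.1
  seg 4: (-1.06,-8.635) -> (-4.137,-8.257), length = 3.1
  seg 5: (-4.137,-8.257) -> (0.826,-8.867), length = 5
  seg 6: (0.826,-8.867) -> (2.459,4.433), length = 13.4
  seg 7: (2.459,4.433) -> (2.763,6.915), length = 2.5
Total = 58.5

Answer: 58.5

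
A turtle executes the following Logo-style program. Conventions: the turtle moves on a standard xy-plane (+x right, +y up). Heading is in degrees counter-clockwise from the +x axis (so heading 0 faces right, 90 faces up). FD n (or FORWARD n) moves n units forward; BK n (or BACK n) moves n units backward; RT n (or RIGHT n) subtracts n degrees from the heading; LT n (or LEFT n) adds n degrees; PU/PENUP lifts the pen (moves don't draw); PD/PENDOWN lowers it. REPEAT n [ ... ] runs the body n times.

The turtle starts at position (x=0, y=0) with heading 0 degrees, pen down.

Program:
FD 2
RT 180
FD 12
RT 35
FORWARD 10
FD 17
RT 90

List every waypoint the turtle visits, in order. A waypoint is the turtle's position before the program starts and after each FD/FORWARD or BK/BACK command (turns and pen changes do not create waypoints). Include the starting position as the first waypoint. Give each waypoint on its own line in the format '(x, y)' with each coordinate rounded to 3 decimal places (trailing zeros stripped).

Executing turtle program step by step:
Start: pos=(0,0), heading=0, pen down
FD 2: (0,0) -> (2,0) [heading=0, draw]
RT 180: heading 0 -> 180
FD 12: (2,0) -> (-10,0) [heading=180, draw]
RT 35: heading 180 -> 145
FD 10: (-10,0) -> (-18.192,5.736) [heading=145, draw]
FD 17: (-18.192,5.736) -> (-32.117,15.487) [heading=145, draw]
RT 90: heading 145 -> 55
Final: pos=(-32.117,15.487), heading=55, 4 segment(s) drawn
Waypoints (5 total):
(0, 0)
(2, 0)
(-10, 0)
(-18.192, 5.736)
(-32.117, 15.487)

Answer: (0, 0)
(2, 0)
(-10, 0)
(-18.192, 5.736)
(-32.117, 15.487)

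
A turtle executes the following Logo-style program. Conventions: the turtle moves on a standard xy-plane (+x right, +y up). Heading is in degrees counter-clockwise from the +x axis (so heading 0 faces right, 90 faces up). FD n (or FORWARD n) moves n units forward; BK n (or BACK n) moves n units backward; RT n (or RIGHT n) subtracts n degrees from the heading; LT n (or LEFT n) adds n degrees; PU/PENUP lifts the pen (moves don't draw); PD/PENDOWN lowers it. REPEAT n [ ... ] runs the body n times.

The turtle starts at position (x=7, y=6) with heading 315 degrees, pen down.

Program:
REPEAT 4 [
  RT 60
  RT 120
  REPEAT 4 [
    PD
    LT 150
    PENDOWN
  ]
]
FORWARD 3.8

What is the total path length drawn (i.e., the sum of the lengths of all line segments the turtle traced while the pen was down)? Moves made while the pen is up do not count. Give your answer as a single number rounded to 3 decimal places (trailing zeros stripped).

Answer: 3.8

Derivation:
Executing turtle program step by step:
Start: pos=(7,6), heading=315, pen down
REPEAT 4 [
  -- iteration 1/4 --
  RT 60: heading 315 -> 255
  RT 120: heading 255 -> 135
  REPEAT 4 [
    -- iteration 1/4 --
    PD: pen down
    LT 150: heading 135 -> 285
    PD: pen down
    -- iteration 2/4 --
    PD: pen down
    LT 150: heading 285 -> 75
    PD: pen down
    -- iteration 3/4 --
    PD: pen down
    LT 150: heading 75 -> 225
    PD: pen down
    -- iteration 4/4 --
    PD: pen down
    LT 150: heading 225 -> 15
    PD: pen down
  ]
  -- iteration 2/4 --
  RT 60: heading 15 -> 315
  RT 120: heading 315 -> 195
  REPEAT 4 [
    -- iteration 1/4 --
    PD: pen down
    LT 150: heading 195 -> 345
    PD: pen down
    -- iteration 2/4 --
    PD: pen down
    LT 150: heading 345 -> 135
    PD: pen down
    -- iteration 3/4 --
    PD: pen down
    LT 150: heading 135 -> 285
    PD: pen down
    -- iteration 4/4 --
    PD: pen down
    LT 150: heading 285 -> 75
    PD: pen down
  ]
  -- iteration 3/4 --
  RT 60: heading 75 -> 15
  RT 120: heading 15 -> 255
  REPEAT 4 [
    -- iteration 1/4 --
    PD: pen down
    LT 150: heading 255 -> 45
    PD: pen down
    -- iteration 2/4 --
    PD: pen down
    LT 150: heading 45 -> 195
    PD: pen down
    -- iteration 3/4 --
    PD: pen down
    LT 150: heading 195 -> 345
    PD: pen down
    -- iteration 4/4 --
    PD: pen down
    LT 150: heading 345 -> 135
    PD: pen down
  ]
  -- iteration 4/4 --
  RT 60: heading 135 -> 75
  RT 120: heading 75 -> 315
  REPEAT 4 [
    -- iteration 1/4 --
    PD: pen down
    LT 150: heading 315 -> 105
    PD: pen down
    -- iteration 2/4 --
    PD: pen down
    LT 150: heading 105 -> 255
    PD: pen down
    -- iteration 3/4 --
    PD: pen down
    LT 150: heading 255 -> 45
    PD: pen down
    -- iteration 4/4 --
    PD: pen down
    LT 150: heading 45 -> 195
    PD: pen down
  ]
]
FD 3.8: (7,6) -> (3.329,5.016) [heading=195, draw]
Final: pos=(3.329,5.016), heading=195, 1 segment(s) drawn

Segment lengths:
  seg 1: (7,6) -> (3.329,5.016), length = 3.8
Total = 3.8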